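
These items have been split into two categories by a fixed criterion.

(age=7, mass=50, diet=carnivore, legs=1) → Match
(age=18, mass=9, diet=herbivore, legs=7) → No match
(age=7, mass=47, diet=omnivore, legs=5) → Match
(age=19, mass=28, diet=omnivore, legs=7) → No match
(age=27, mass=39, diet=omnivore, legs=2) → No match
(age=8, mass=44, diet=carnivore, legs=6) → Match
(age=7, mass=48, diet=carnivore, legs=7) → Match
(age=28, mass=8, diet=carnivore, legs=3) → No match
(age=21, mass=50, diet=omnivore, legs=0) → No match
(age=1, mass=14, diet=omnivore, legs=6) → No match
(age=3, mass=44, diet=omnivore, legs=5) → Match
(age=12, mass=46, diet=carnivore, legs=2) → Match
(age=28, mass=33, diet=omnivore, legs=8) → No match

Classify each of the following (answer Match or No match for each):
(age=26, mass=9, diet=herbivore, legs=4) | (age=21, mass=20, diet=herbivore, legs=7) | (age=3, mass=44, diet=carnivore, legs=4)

No match, No match, Match

The simplest hypothesis consistent with all the labels is: age ≥ 3 AND age ≤ 12.
No match: (age=26, mass=9, diet=herbivore, legs=4), since age = 26. No match: (age=21, mass=20, diet=herbivore, legs=7), since age = 21. Match: (age=3, mass=44, diet=carnivore, legs=4), since age = 3.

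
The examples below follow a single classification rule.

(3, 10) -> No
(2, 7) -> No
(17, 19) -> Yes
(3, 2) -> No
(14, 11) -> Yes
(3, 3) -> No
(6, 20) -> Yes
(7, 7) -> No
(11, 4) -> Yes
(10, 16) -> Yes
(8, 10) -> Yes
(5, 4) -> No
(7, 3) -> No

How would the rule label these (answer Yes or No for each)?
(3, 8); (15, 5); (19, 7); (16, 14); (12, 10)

No, Yes, Yes, Yes, Yes

The simplest hypothesis consistent with all the labels is: sum ≥ 15.
(3, 8): No (3+8 = 11). (15, 5): Yes (15+5 = 20). (19, 7): Yes (19+7 = 26). (16, 14): Yes (16+14 = 30). (12, 10): Yes (12+10 = 22).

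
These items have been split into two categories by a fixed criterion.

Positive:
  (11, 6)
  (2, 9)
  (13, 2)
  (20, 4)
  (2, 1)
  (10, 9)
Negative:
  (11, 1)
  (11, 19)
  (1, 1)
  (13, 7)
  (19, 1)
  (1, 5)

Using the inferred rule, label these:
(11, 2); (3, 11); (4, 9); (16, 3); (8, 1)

Looking at the examples, the only property every 'Positive' case has and every 'Negative' case lacks is: product is even.
(11, 2): 11·2 = 22, checks out → Positive.
(3, 11): 3·11 = 33, doesn't qualify → Negative.
(4, 9): 4·9 = 36, checks out → Positive.
(16, 3): 16·3 = 48, checks out → Positive.
(8, 1): 8·1 = 8, checks out → Positive.

Positive, Negative, Positive, Positive, Positive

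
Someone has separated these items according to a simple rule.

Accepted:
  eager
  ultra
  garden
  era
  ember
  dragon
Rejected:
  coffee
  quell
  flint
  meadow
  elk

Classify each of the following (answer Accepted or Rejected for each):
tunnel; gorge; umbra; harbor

Rejected, Accepted, Accepted, Accepted

One predicate separates the groups cleanly: contains 'r'.
tunnel: no 'r' — fails this test, so Rejected. gorge: has 'r' — qualifies, so Accepted. umbra: has 'r' — qualifies, so Accepted. harbor: has 'r' — qualifies, so Accepted.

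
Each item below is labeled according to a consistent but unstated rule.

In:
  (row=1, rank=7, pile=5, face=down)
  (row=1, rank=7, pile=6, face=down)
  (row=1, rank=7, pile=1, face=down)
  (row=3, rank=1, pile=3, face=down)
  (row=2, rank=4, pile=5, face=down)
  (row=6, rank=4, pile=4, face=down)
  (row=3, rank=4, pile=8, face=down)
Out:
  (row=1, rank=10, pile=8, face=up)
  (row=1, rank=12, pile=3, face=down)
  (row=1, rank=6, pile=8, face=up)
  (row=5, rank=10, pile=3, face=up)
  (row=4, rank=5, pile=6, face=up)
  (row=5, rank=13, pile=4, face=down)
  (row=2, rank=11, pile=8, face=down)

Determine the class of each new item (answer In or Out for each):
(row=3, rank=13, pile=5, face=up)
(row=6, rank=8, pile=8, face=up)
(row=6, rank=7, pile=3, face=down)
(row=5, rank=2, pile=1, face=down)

Out, Out, In, In

A rule that fits every label: face is down AND rank ≤ 7 — true of each 'In' example, false of each 'Out' one.
(row=3, rank=13, pile=5, face=up) → face is up, rank = 13 → Out. (row=6, rank=8, pile=8, face=up) → face is up, rank = 8 → Out. (row=6, rank=7, pile=3, face=down) → face is down, rank = 7 → In. (row=5, rank=2, pile=1, face=down) → face is down, rank = 2 → In.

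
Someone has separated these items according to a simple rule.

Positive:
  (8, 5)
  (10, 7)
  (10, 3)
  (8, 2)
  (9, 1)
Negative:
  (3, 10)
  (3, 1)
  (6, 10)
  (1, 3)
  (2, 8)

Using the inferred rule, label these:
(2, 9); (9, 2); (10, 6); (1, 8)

Negative, Positive, Positive, Negative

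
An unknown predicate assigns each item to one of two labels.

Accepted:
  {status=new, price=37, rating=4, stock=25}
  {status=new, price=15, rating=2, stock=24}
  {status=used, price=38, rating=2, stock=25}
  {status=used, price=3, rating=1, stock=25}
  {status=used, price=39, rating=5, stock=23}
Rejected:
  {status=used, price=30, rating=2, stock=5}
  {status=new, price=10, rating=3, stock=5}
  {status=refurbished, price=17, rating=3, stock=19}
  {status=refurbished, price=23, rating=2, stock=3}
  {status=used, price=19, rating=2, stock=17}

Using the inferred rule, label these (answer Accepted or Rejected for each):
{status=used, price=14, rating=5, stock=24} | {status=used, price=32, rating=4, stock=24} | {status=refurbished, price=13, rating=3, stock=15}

Accepted, Accepted, Rejected

The pattern is that an item is 'Accepted' exactly when: stock ≥ 23.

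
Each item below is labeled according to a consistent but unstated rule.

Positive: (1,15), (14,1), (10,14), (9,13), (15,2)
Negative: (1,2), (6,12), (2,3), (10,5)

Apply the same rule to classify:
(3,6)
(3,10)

Negative, Negative

A rule that fits every label: max ≥ 13 — true of each 'Positive' example, false of each 'Negative' one.
Negative: (3,6), since max 6.
Negative: (3,10), since max 10.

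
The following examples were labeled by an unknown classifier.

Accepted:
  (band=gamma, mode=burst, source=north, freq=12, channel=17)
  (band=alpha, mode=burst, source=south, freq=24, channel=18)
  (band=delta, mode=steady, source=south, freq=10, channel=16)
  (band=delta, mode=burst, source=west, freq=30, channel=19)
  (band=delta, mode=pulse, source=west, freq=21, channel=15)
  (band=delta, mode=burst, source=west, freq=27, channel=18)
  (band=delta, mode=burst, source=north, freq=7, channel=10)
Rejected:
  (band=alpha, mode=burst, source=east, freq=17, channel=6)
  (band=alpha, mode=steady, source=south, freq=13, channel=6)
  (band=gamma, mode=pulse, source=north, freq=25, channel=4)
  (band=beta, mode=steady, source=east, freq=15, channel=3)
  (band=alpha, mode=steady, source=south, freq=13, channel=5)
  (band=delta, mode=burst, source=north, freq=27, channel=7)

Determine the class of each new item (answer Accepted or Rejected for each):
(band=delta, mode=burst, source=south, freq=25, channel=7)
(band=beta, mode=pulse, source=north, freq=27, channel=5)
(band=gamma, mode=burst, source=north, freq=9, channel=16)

Rejected, Rejected, Accepted

The rule appears to be: channel ≥ 10.
(band=delta, mode=burst, source=south, freq=25, channel=7): channel = 7, fails the rule → Rejected. (band=beta, mode=pulse, source=north, freq=27, channel=5): channel = 5, fails the rule → Rejected. (band=gamma, mode=burst, source=north, freq=9, channel=16): channel = 16, meets the rule → Accepted.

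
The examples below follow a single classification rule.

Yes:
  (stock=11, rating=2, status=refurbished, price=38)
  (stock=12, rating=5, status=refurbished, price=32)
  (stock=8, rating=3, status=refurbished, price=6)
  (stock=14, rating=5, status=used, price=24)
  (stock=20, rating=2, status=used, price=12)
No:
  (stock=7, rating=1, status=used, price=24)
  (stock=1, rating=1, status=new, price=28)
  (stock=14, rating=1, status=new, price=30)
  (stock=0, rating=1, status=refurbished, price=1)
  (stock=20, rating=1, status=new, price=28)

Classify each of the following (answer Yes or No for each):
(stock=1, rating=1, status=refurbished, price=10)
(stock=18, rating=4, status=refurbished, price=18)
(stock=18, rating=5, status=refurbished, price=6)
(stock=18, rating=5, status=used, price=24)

No, Yes, Yes, Yes

Rule: rating ≥ 2. This holds for each 'Yes' example and fails for each 'No' one.
(stock=1, rating=1, status=refurbished, price=10): No (rating = 1). (stock=18, rating=4, status=refurbished, price=18): Yes (rating = 4). (stock=18, rating=5, status=refurbished, price=6): Yes (rating = 5). (stock=18, rating=5, status=used, price=24): Yes (rating = 5).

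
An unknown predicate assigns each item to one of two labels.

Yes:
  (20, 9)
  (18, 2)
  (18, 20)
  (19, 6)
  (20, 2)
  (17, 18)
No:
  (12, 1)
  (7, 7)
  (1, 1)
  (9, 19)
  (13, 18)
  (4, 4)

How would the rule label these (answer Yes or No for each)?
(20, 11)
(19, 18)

The pattern is that an item is 'Yes' exactly when: first ≥ 17.
Yes: (20, 11), since first 20.
Yes: (19, 18), since first 19.

Yes, Yes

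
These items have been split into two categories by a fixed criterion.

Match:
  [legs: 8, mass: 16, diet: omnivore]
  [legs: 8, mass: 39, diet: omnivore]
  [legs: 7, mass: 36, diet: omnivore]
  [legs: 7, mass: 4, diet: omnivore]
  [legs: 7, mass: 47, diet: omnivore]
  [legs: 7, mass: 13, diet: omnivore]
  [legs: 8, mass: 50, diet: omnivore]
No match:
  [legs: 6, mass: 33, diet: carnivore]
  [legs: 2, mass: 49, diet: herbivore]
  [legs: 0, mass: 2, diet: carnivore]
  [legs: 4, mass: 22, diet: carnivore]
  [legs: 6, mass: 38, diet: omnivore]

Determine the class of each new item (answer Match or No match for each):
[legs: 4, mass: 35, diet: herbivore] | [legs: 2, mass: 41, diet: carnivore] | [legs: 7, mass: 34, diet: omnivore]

The pattern is that an item is 'Match' exactly when: legs ≥ 7.
[legs: 4, mass: 35, diet: herbivore]: legs = 4 — does not fit, so No match.
[legs: 2, mass: 41, diet: carnivore]: legs = 2 — does not fit, so No match.
[legs: 7, mass: 34, diet: omnivore]: legs = 7 — passes, so Match.

No match, No match, Match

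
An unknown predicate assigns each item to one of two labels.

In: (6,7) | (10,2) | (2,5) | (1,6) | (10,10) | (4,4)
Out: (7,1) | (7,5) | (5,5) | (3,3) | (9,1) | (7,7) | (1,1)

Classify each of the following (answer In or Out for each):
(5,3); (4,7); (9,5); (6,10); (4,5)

Out, In, Out, In, In

The distinguishing property — product is even — holds for all the 'In' cases and none of the 'Out' cases.
(5,3) — 5·3 = 15, hence Out. (4,7) — 4·7 = 28, hence In. (9,5) — 9·5 = 45, hence Out. (6,10) — 6·10 = 60, hence In. (4,5) — 4·5 = 20, hence In.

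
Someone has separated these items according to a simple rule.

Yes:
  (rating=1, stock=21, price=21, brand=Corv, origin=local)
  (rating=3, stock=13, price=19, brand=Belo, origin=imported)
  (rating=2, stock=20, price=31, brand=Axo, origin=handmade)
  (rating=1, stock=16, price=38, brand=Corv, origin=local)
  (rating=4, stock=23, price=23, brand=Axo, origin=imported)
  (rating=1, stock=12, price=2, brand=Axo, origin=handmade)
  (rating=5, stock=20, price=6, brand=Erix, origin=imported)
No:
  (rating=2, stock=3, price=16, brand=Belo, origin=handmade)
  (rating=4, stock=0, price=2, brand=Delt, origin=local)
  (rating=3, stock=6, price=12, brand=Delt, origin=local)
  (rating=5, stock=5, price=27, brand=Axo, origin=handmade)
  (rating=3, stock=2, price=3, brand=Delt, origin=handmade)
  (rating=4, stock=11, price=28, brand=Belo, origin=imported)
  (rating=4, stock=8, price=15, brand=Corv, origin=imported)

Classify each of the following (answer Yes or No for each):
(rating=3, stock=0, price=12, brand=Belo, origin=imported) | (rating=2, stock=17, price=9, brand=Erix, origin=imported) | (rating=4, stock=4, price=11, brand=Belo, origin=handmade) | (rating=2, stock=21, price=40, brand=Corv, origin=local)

No, Yes, No, Yes

The rule appears to be: stock ≥ 12.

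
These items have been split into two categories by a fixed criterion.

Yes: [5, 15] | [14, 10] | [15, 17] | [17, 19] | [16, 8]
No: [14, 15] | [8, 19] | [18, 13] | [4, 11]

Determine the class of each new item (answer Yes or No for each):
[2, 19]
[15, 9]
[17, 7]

Comparing the two groups points to one rule — sum is even.
[2, 19]: 2+19 = 21, does not fit → No.
[15, 9]: 15+9 = 24, meets the rule → Yes.
[17, 7]: 17+7 = 24, meets the rule → Yes.

No, Yes, Yes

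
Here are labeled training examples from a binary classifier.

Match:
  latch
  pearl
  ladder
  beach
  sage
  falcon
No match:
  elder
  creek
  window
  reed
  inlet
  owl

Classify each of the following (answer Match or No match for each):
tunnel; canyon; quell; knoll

No match, Match, No match, No match

A rule that fits every label: contains 'a' — true of each 'Match' example, false of each 'No match' one.
tunnel → no 'a' → No match.
canyon → has 'a' → Match.
quell → no 'a' → No match.
knoll → no 'a' → No match.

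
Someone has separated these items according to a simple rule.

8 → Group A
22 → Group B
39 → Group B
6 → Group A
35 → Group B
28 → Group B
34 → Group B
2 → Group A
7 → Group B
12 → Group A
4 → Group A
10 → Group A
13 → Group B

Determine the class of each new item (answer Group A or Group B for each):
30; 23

Group B, Group B

A rule that fits every label: even AND at most 12 — true of each 'Group A' example, false of each 'Group B' one.
30: Group B (30 is even, 30 > 12). 23: Group B (23 is odd, 23 > 12).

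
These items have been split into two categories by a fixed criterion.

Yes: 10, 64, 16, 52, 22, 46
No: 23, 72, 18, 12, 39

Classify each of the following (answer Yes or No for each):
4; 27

Yes, No

The distinguishing property — ≡ 1 (mod 3) — holds for all the 'Yes' cases and none of the 'No' cases.
4 — 4 mod 3 = 1, hence Yes.
27 — 27 mod 3 = 0, hence No.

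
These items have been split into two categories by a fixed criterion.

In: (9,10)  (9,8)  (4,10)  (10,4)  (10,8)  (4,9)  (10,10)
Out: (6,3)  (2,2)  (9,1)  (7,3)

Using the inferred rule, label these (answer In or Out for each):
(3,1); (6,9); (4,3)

The simplest hypothesis consistent with all the labels is: sum ≥ 13.
(3,1): 3+1 = 4 — fails this test, so Out. (6,9): 6+9 = 15 — checks out, so In. (4,3): 4+3 = 7 — fails this test, so Out.

Out, In, Out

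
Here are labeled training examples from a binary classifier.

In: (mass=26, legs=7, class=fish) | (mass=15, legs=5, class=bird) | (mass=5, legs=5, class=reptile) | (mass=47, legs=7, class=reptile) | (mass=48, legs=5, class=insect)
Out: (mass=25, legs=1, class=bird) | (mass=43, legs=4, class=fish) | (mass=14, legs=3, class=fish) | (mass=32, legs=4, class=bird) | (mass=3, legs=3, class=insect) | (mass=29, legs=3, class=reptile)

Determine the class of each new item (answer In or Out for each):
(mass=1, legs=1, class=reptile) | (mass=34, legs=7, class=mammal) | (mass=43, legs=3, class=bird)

Out, In, Out

'In' ⟺ legs ≥ 5.
Out: (mass=1, legs=1, class=reptile), since legs = 1.
In: (mass=34, legs=7, class=mammal), since legs = 7.
Out: (mass=43, legs=3, class=bird), since legs = 3.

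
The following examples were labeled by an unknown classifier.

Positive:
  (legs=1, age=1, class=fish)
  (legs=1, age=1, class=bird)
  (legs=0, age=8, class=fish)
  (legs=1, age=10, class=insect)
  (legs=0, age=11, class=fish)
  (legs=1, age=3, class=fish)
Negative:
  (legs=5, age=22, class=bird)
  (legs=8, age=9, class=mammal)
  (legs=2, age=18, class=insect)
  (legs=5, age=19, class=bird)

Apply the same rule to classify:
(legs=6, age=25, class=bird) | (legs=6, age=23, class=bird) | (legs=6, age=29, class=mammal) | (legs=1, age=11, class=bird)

Rule: legs ≤ 1. This holds for each 'Positive' example and fails for each 'Negative' one.
(legs=6, age=25, class=bird) — legs = 6, hence Negative.
(legs=6, age=23, class=bird) — legs = 6, hence Negative.
(legs=6, age=29, class=mammal) — legs = 6, hence Negative.
(legs=1, age=11, class=bird) — legs = 1, hence Positive.

Negative, Negative, Negative, Positive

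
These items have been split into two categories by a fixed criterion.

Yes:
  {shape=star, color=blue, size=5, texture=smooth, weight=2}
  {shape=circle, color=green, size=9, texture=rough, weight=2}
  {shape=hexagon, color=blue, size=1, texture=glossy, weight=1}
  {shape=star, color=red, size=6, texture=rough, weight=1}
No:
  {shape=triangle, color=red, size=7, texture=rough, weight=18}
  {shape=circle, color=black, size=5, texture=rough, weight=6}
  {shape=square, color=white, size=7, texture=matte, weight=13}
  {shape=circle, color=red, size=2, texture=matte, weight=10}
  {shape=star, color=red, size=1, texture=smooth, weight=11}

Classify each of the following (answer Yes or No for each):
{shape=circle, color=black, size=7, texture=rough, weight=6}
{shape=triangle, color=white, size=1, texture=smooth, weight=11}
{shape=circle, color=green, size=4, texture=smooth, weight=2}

No, No, Yes

Rule: weight ≤ 2. This holds for each 'Yes' example and fails for each 'No' one.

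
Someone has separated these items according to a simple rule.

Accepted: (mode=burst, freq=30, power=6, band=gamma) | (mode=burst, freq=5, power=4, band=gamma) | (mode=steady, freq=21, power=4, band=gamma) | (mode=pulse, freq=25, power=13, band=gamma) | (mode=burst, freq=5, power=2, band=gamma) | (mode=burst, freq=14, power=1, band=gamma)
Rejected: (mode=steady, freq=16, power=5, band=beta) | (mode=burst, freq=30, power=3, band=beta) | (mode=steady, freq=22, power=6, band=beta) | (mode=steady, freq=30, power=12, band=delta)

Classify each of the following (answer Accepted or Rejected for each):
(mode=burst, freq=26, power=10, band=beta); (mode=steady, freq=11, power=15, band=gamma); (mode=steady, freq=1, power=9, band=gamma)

Rejected, Accepted, Accepted

Every 'Accepted' example satisfies: band is gamma. None of the 'Rejected' examples do.
Rejected: (mode=burst, freq=26, power=10, band=beta), since band is beta.
Accepted: (mode=steady, freq=11, power=15, band=gamma), since band is gamma.
Accepted: (mode=steady, freq=1, power=9, band=gamma), since band is gamma.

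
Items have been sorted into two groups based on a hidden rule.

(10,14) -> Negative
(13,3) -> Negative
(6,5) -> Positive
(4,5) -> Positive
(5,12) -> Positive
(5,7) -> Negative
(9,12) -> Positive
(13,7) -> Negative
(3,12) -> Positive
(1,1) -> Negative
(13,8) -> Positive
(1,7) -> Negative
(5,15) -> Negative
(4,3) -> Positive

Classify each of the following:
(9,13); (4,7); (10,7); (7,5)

'Positive' ⟺ sum is odd.
(9,13): Negative (9+13 = 22). (4,7): Positive (4+7 = 11). (10,7): Positive (10+7 = 17). (7,5): Negative (7+5 = 12).

Negative, Positive, Positive, Negative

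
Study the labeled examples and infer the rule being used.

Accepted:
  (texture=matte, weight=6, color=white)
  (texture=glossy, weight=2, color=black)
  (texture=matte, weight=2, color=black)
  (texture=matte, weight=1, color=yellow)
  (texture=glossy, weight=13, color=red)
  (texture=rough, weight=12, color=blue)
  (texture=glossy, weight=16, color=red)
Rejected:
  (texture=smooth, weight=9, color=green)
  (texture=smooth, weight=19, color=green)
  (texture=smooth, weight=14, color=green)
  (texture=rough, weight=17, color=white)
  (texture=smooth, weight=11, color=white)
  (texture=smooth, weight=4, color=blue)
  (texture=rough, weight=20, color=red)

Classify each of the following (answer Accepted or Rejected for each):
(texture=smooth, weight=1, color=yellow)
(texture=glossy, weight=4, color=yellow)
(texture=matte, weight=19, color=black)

One predicate separates the groups cleanly: texture is not smooth AND weight ≤ 16.
(texture=smooth, weight=1, color=yellow): texture is smooth, weight = 1, does not satisfy this → Rejected.
(texture=glossy, weight=4, color=yellow): texture is glossy, weight = 4, checks out → Accepted.
(texture=matte, weight=19, color=black): texture is matte, weight = 19, does not satisfy this → Rejected.

Rejected, Accepted, Rejected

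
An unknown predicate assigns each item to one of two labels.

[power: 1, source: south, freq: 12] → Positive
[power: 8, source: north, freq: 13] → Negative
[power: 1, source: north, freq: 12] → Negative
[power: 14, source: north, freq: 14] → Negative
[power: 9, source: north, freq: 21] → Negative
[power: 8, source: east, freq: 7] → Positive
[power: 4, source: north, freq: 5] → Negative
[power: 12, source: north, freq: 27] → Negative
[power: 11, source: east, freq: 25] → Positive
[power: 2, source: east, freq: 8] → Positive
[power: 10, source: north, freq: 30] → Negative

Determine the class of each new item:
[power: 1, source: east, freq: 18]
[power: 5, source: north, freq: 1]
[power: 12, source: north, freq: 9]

Rule: source is not north. This holds for each 'Positive' example and fails for each 'Negative' one.
[power: 1, source: east, freq: 18]: Positive (source is east). [power: 5, source: north, freq: 1]: Negative (source is north). [power: 12, source: north, freq: 9]: Negative (source is north).

Positive, Negative, Negative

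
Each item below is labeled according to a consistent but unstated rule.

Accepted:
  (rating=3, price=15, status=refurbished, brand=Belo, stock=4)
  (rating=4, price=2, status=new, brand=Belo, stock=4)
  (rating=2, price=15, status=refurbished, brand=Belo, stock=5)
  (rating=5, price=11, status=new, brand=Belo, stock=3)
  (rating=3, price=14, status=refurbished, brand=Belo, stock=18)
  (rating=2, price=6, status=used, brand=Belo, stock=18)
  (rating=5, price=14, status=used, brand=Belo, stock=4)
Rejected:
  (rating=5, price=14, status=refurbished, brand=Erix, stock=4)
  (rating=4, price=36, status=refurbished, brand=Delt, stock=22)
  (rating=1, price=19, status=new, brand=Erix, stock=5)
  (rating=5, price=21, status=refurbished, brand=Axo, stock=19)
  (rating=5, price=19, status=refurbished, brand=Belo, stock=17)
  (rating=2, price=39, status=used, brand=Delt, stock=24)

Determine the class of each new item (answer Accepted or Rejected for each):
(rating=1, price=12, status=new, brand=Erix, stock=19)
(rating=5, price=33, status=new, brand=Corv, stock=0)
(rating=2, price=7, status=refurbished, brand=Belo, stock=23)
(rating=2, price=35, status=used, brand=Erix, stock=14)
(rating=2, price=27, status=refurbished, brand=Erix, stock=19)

Rejected, Rejected, Accepted, Rejected, Rejected

One predicate separates the groups cleanly: brand is Belo AND price ≤ 15.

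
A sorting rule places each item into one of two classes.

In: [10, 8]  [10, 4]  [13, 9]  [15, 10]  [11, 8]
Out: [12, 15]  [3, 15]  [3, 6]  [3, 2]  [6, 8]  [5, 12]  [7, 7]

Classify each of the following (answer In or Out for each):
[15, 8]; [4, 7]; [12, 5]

In, Out, In

The classifier is using: first > second AND sum ≥ 9.
[15, 8]: 15 > 8, 15+8 = 23 — satisfies this, so In. [4, 7]: 4 < 7, 4+7 = 11 — lacks this property, so Out. [12, 5]: 12 > 5, 12+5 = 17 — satisfies this, so In.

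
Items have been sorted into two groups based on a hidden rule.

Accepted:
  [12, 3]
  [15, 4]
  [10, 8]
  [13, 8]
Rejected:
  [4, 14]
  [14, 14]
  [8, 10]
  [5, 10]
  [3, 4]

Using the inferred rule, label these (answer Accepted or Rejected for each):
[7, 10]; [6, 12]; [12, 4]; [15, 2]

The classifier is using: first > second.
[7, 10] → 7 < 10 → Rejected.
[6, 12] → 6 < 12 → Rejected.
[12, 4] → 12 > 4 → Accepted.
[15, 2] → 15 > 2 → Accepted.

Rejected, Rejected, Accepted, Accepted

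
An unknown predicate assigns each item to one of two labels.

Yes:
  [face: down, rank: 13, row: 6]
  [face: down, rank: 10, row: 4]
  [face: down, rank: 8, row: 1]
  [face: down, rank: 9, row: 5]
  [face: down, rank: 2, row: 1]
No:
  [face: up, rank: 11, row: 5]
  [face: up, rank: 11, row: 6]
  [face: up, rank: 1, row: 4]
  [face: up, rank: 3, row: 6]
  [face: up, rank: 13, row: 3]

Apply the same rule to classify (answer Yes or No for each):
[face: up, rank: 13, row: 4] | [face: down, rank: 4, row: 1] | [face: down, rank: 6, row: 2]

Rule: face is down. This holds for each 'Yes' example and fails for each 'No' one.
[face: up, rank: 13, row: 4]: face is up, does not pass → No. [face: down, rank: 4, row: 1]: face is down, qualifies → Yes. [face: down, rank: 6, row: 2]: face is down, qualifies → Yes.

No, Yes, Yes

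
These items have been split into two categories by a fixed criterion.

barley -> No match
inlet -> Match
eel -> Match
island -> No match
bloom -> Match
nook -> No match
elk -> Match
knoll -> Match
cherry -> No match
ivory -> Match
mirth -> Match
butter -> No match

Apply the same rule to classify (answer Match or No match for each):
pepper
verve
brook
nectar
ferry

No match, Match, Match, No match, Match

The common property of the 'Match' items is: odd length. No 'No match' item has it.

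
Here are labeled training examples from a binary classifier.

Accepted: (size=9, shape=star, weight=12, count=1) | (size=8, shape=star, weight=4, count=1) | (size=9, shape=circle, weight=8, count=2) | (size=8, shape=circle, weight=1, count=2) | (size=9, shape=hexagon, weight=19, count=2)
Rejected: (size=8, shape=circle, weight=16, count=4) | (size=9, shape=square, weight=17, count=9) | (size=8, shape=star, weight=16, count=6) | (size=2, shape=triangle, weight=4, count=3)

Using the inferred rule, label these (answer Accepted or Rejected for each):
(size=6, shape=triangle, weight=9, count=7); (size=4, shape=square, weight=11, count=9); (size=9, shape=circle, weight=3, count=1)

Rejected, Rejected, Accepted

The simplest hypothesis consistent with all the labels is: count ≤ 2.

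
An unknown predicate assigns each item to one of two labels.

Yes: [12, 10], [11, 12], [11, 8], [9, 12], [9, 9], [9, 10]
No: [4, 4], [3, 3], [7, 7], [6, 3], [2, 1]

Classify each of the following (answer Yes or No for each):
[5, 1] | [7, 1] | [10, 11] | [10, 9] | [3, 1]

No, No, Yes, Yes, No

Rule: sum ≥ 18. This holds for each 'Yes' example and fails for each 'No' one.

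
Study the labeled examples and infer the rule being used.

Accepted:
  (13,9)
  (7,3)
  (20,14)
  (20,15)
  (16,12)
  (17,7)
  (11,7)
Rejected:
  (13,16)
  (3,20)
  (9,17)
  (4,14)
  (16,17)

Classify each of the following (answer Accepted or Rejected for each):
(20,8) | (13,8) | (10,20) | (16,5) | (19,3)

One predicate separates the groups cleanly: first > second.
(20,8) → 20 > 8 → Accepted. (13,8) → 13 > 8 → Accepted. (10,20) → 10 < 20 → Rejected. (16,5) → 16 > 5 → Accepted. (19,3) → 19 > 3 → Accepted.

Accepted, Accepted, Rejected, Accepted, Accepted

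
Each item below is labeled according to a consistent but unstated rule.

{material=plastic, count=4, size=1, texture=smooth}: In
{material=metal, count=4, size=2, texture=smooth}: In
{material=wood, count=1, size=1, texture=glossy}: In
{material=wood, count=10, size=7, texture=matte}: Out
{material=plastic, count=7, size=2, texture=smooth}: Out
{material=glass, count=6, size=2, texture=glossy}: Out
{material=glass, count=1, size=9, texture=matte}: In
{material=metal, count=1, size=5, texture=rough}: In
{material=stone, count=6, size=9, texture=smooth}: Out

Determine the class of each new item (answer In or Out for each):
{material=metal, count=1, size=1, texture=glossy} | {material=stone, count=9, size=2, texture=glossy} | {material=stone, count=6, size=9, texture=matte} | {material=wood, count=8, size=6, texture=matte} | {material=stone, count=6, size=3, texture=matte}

In, Out, Out, Out, Out

The distinguishing property — count ≤ 4 — holds for all the 'In' cases and none of the 'Out' cases.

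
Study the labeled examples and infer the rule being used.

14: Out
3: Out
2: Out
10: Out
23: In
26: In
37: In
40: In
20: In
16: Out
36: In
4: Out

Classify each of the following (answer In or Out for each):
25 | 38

'In' ⟺ at least 20.

In, In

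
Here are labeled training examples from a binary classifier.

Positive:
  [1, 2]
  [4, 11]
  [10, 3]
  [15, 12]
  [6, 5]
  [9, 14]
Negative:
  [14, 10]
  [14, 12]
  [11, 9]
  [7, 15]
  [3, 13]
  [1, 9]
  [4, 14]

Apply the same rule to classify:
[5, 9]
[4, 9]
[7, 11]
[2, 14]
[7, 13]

Negative, Positive, Negative, Negative, Negative

The distinguishing property — sum is odd — holds for all the 'Positive' cases and none of the 'Negative' cases.
[5, 9]: 5+9 = 14 — does not satisfy this, so Negative.
[4, 9]: 4+9 = 13 — fits, so Positive.
[7, 11]: 7+11 = 18 — does not satisfy this, so Negative.
[2, 14]: 2+14 = 16 — does not satisfy this, so Negative.
[7, 13]: 7+13 = 20 — does not satisfy this, so Negative.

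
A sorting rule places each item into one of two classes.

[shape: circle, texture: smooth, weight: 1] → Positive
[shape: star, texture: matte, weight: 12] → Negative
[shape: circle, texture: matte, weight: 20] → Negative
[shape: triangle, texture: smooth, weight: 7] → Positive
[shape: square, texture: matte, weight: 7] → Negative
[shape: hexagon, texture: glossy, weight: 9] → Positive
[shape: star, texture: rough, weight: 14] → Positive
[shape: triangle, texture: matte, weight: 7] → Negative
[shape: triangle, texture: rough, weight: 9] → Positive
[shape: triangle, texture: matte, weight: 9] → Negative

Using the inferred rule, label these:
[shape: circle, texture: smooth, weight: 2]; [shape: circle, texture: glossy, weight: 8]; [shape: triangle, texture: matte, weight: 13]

The classifier is using: texture is not matte.

Positive, Positive, Negative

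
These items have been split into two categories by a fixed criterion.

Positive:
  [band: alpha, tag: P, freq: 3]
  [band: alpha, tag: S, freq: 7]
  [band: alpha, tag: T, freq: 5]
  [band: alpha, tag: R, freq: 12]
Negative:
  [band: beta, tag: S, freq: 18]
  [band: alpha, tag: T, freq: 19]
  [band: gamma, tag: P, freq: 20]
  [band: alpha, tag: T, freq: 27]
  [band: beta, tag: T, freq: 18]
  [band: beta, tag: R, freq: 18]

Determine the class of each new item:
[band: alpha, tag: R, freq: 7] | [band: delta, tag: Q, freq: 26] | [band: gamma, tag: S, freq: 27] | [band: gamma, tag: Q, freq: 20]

Positive, Negative, Negative, Negative

One predicate separates the groups cleanly: freq ≤ 12.
Positive: [band: alpha, tag: R, freq: 7], since freq = 7.
Negative: [band: delta, tag: Q, freq: 26], since freq = 26.
Negative: [band: gamma, tag: S, freq: 27], since freq = 27.
Negative: [band: gamma, tag: Q, freq: 20], since freq = 20.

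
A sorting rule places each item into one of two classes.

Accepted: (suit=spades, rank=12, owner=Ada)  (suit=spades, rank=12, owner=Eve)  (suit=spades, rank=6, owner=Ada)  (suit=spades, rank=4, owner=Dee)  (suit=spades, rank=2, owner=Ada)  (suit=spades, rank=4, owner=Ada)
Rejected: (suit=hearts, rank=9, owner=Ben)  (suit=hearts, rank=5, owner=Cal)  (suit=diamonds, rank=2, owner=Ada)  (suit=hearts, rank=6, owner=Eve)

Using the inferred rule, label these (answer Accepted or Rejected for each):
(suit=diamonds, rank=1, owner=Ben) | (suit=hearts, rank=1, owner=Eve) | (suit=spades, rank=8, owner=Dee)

Rejected, Rejected, Accepted

The simplest hypothesis consistent with all the labels is: suit is spades.
(suit=diamonds, rank=1, owner=Ben) → suit is diamonds → Rejected. (suit=hearts, rank=1, owner=Eve) → suit is hearts → Rejected. (suit=spades, rank=8, owner=Dee) → suit is spades → Accepted.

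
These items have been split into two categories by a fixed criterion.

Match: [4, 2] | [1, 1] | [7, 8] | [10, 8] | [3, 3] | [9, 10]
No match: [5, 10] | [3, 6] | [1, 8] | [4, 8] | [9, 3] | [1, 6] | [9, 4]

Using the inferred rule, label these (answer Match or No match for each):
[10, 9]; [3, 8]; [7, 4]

'Match' ⟺ |first − second| ≤ 2.
[10, 9]: |10−9| = 1, fits → Match. [3, 8]: |3−8| = 5, doesn't match → No match. [7, 4]: |7−4| = 3, doesn't match → No match.

Match, No match, No match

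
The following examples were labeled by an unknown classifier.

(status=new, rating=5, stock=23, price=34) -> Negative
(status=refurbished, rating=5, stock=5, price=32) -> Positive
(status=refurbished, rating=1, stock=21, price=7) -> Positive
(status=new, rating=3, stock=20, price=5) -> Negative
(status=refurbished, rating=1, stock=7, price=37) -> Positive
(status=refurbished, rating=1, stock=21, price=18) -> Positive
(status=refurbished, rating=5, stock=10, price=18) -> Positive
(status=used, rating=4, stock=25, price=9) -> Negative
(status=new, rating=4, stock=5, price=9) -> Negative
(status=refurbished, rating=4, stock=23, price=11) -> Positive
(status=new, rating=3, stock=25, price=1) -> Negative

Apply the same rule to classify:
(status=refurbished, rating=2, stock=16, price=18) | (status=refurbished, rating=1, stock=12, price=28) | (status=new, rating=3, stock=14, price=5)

Positive, Positive, Negative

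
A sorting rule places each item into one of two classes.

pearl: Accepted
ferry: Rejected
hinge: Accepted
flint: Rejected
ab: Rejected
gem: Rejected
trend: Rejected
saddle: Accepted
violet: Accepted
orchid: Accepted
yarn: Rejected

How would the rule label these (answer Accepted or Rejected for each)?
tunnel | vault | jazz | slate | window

The common property of the 'Accepted' items is: has ≥ 2 vowels. No 'Rejected' item has it.
tunnel: 2 vowels — passes, so Accepted.
vault: 2 vowels — passes, so Accepted.
jazz: 1 vowel — doesn't qualify, so Rejected.
slate: 2 vowels — passes, so Accepted.
window: 2 vowels — passes, so Accepted.

Accepted, Accepted, Rejected, Accepted, Accepted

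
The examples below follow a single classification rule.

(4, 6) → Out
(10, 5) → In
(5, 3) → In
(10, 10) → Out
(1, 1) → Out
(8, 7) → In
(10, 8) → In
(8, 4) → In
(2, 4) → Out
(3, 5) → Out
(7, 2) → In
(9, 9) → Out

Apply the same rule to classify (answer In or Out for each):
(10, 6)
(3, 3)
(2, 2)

In, Out, Out

Rule: first > second. This holds for each 'In' example and fails for each 'Out' one.
(10, 6) — 10 > 6, hence In.
(3, 3) — 3 = 3, hence Out.
(2, 2) — 2 = 2, hence Out.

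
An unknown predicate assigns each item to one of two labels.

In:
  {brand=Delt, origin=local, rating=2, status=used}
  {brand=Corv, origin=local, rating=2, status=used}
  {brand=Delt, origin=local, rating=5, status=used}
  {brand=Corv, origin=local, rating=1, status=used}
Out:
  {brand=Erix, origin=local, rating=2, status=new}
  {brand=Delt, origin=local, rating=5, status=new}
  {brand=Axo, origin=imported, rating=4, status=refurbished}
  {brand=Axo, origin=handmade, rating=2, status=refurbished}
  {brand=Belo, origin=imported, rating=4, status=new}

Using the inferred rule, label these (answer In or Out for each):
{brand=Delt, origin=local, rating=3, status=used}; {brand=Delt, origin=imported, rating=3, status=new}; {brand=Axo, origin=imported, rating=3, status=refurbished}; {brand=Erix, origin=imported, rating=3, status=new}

'In' ⟺ status is used.
{brand=Delt, origin=local, rating=3, status=used} — status is used, hence In.
{brand=Delt, origin=imported, rating=3, status=new} — status is new, hence Out.
{brand=Axo, origin=imported, rating=3, status=refurbished} — status is refurbished, hence Out.
{brand=Erix, origin=imported, rating=3, status=new} — status is new, hence Out.

In, Out, Out, Out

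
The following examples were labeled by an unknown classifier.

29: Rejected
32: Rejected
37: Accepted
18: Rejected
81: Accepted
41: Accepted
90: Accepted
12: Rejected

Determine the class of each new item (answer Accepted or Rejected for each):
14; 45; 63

Rejected, Accepted, Accepted

The simplest hypothesis consistent with all the labels is: at least 37.
14 → 14 < 37 → Rejected.
45 → 45 ≥ 37 → Accepted.
63 → 63 ≥ 37 → Accepted.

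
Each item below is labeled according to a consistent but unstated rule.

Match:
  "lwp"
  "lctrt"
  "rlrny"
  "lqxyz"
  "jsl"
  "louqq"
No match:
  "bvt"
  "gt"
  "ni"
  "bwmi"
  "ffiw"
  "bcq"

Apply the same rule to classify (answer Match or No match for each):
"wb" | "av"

One predicate separates the groups cleanly: contains 'l'.

No match, No match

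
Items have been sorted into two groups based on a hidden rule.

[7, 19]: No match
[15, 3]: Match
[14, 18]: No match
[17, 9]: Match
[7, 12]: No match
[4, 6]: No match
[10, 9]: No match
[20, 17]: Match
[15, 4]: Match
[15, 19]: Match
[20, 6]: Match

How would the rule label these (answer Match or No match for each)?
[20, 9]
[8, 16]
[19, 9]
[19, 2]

Match, No match, Match, Match

A rule that fits every label: first ≥ 15 — true of each 'Match' example, false of each 'No match' one.
[20, 9]: Match (first 20).
[8, 16]: No match (first 8).
[19, 9]: Match (first 19).
[19, 2]: Match (first 19).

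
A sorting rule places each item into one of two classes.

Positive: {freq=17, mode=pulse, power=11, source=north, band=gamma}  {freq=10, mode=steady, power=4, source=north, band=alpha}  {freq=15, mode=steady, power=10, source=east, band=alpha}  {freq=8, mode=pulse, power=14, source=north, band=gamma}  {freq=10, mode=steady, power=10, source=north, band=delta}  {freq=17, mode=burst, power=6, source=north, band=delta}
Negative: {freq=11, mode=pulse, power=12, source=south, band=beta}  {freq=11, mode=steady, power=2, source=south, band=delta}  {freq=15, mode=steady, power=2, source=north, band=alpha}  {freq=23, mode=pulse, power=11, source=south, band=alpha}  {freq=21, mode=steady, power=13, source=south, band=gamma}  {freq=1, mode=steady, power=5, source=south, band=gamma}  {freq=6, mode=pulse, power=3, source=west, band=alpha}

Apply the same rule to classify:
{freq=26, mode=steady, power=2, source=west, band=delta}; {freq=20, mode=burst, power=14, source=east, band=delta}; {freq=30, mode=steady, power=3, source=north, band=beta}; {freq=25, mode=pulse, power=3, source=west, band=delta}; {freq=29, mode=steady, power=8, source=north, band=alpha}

Negative, Positive, Negative, Negative, Positive

Rule: source is not south AND power ≥ 4. This holds for each 'Positive' example and fails for each 'Negative' one.
{freq=26, mode=steady, power=2, source=west, band=delta}: Negative (source is west, power = 2).
{freq=20, mode=burst, power=14, source=east, band=delta}: Positive (source is east, power = 14).
{freq=30, mode=steady, power=3, source=north, band=beta}: Negative (source is north, power = 3).
{freq=25, mode=pulse, power=3, source=west, band=delta}: Negative (source is west, power = 3).
{freq=29, mode=steady, power=8, source=north, band=alpha}: Positive (source is north, power = 8).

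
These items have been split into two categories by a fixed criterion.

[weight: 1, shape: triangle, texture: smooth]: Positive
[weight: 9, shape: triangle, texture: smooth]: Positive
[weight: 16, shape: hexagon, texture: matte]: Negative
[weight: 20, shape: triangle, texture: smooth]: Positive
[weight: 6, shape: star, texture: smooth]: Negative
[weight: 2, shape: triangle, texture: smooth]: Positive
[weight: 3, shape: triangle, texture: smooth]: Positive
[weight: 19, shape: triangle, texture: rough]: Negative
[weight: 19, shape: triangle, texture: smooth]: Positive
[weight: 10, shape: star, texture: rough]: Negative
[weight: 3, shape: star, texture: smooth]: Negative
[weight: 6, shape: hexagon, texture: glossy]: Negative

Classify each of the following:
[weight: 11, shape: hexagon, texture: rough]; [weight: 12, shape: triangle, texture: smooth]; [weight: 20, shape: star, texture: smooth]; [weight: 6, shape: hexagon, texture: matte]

The pattern is that an item is 'Positive' exactly when: shape is triangle AND texture is smooth.
[weight: 11, shape: hexagon, texture: rough] — shape is hexagon, texture is rough, hence Negative.
[weight: 12, shape: triangle, texture: smooth] — shape is triangle, texture is smooth, hence Positive.
[weight: 20, shape: star, texture: smooth] — shape is star, texture is smooth, hence Negative.
[weight: 6, shape: hexagon, texture: matte] — shape is hexagon, texture is matte, hence Negative.

Negative, Positive, Negative, Negative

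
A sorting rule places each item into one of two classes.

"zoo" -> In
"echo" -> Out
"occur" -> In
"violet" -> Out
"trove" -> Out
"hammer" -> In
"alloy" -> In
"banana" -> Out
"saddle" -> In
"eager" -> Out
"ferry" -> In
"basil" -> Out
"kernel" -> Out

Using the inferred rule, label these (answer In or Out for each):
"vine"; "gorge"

Out, Out

The pattern is that an item is 'In' exactly when: has a double letter.
Out: "vine", since no doubled letter. Out: "gorge", since no doubled letter.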